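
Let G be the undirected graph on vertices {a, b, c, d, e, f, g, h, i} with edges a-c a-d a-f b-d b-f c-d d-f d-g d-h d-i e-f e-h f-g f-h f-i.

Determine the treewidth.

A width-2 tree decomposition is:
Bags: B1 = {a, c, d}  B2 = {a, d, f}  B3 = {d, f, h}  B4 = {e, f, h}  B5 = {d, f, g}  B6 = {b, d, f}  B7 = {d, f, i}
Tree: B1–B2, B2–B3, B3–B4, B2–B5, B2–B6, B3–B7
Every bag has size at most 3, so the width is 3 − 1 = 2 and tw(G) ≤ 2. For the lower bound, the 3 vertices {a, c, d} are pairwise adjacent, and any tree decomposition puts a clique entirely inside one bag — forcing width ≥ 2. The upper and lower bounds meet at 2, so that is the treewidth.

2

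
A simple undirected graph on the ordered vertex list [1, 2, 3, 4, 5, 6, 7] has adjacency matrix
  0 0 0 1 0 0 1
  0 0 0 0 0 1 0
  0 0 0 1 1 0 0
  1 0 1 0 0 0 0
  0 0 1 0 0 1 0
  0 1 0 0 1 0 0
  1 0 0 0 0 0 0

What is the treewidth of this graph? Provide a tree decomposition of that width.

Treewidth 1.
Bags: B1 = {1, 7}  B2 = {1, 4}  B3 = {3, 4}  B4 = {3, 5}  B5 = {5, 6}  B6 = {2, 6}
Tree: B1–B2, B2–B3, B3–B4, B4–B5, B5–B6

Each bag holds 2 vertices, so the decomposition has width 1, which upper-bounds the treewidth. G has an edge, so its treewidth is at least 1. Combining the bounds, tw(G) = 1.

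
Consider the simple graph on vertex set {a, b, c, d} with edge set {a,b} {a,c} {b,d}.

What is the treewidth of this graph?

1

A width-1 tree decomposition is:
Bags: B1 = {a, c}  B2 = {a, b}  B3 = {b, d}
Tree: B1–B2, B2–B3
Each bag holds 2 vertices, so the decomposition has width 1, which upper-bounds the treewidth. Since G has at least one edge (e.g. c–a), it is not an edgeless graph, so tw(G) ≥ 1. Combining the bounds, tw(G) = 1.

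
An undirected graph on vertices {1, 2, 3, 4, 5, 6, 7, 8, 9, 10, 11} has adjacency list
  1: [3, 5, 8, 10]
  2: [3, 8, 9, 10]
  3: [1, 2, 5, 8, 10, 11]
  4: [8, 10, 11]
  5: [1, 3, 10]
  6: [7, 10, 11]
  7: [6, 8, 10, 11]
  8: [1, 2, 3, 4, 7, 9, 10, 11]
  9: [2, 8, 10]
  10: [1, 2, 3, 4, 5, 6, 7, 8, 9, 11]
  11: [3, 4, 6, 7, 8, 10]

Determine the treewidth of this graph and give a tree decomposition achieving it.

Every bag has size at most 4, so the width is 4 − 1 = 3 and tw(G) ≤ 3. On the other hand G contains the 4-clique {2, 8, 9, 10}. A clique must lie in a single bag of any decomposition, so no decomposition can have width below 3. Combining the bounds, tw(G) = 3.

Treewidth 3.
One optimal decomposition is:
Bags: B1 = {7, 8, 10, 11}  B2 = {3, 8, 10, 11}  B3 = {6, 7, 10, 11}  B4 = {1, 3, 8, 10}  B5 = {1, 3, 5, 10}  B6 = {4, 8, 10, 11}  B7 = {2, 3, 8, 10}  B8 = {2, 8, 9, 10}
Tree: B1–B2, B1–B3, B2–B4, B4–B5, B1–B6, B4–B7, B7–B8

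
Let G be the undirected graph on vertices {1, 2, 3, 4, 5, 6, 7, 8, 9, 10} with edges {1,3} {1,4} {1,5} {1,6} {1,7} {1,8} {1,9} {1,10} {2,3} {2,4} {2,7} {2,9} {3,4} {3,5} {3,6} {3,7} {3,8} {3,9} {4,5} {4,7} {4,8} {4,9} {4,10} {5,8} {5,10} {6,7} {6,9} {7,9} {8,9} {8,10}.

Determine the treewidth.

4

A width-4 tree decomposition is:
Bags: B1 = {1, 3, 4, 7, 9}  B2 = {1, 3, 6, 7, 9}  B3 = {2, 3, 4, 7, 9}  B4 = {1, 3, 4, 8, 9}  B5 = {1, 3, 4, 5, 8}  B6 = {1, 4, 5, 8, 10}
Tree: B1–B2, B1–B3, B1–B4, B4–B5, B5–B6
Every bag has size at most 5, so the width is 5 − 1 = 4 and tw(G) ≤ 4. For the lower bound, the 5 vertices {1, 4, 5, 8, 10} are pairwise adjacent, and any tree decomposition puts a clique entirely inside one bag — forcing width ≥ 4. Hence tw(G) = 4 exactly.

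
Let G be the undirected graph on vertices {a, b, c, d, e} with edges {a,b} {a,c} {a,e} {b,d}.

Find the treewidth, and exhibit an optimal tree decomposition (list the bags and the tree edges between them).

The largest bag has 2 vertices, giving width 1; this decomposition certifies tw(G) ≤ 1. Any graph with an edge has treewidth ≥ 1, and G has the edge e–a. The upper and lower bounds meet at 1, so that is the treewidth.

Treewidth 1.
One such decomposition:
Bags: B1 = {a, e}  B2 = {a, c}  B3 = {a, b}  B4 = {b, d}
Tree: B1–B2, B2–B3, B3–B4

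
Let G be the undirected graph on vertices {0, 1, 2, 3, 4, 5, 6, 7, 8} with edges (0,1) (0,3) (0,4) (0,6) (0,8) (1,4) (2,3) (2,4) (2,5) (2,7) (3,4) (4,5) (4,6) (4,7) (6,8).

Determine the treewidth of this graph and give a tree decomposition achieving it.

Treewidth 2.
One such decomposition:
Bags: B1 = {0, 4, 6}  B2 = {0, 3, 4}  B3 = {2, 3, 4}  B4 = {0, 6, 8}  B5 = {2, 4, 5}  B6 = {2, 4, 7}  B7 = {0, 1, 4}
Tree: B1–B2, B2–B3, B1–B4, B3–B5, B5–B6, B2–B7

Each bag holds 3 vertices, so the decomposition has width 2, which upper-bounds the treewidth. On the other hand G contains the 3-clique {0, 6, 8}. A clique must lie in a single bag of any decomposition, so no decomposition can have width below 2. Therefore the treewidth is 2.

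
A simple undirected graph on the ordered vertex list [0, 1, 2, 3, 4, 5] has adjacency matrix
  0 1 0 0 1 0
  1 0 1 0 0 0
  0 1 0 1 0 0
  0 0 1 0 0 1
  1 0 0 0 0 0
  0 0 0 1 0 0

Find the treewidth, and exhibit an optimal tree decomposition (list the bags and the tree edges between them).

Every bag has size at most 2, so the width is 2 − 1 = 1 and tw(G) ≤ 1. Any graph with an edge has treewidth ≥ 1, and G has the edge 4–0. Combining the bounds, tw(G) = 1.

Treewidth 1.
Bags: B1 = {0, 4}  B2 = {0, 1}  B3 = {1, 2}  B4 = {2, 3}  B5 = {3, 5}
Tree: B1–B2, B2–B3, B3–B4, B4–B5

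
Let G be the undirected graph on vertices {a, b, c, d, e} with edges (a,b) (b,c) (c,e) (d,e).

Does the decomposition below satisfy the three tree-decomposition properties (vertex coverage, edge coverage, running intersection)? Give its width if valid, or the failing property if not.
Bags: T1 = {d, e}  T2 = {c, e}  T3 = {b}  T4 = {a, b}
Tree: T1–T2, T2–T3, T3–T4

A tree decomposition must satisfy three properties: every vertex lies in some bag; for every edge, both endpoints lie together in some bag; and for every vertex, the bags containing it form a connected subtree. Here edge (c,b) lies in no bag, so the decomposition is invalid.

No — edge (c,b) lies in no bag.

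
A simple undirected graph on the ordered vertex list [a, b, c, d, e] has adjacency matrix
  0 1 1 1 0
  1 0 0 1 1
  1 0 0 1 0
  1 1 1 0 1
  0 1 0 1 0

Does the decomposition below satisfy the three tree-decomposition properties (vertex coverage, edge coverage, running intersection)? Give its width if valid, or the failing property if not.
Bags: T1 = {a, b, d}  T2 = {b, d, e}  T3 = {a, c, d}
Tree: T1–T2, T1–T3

Every vertex of G appears in some bag (union = {a, b, c, d, e}); every edge is covered by a bag; and for each vertex v the set of bags containing v is connected in the bag tree. The decomposition is therefore valid. The largest bag has 3 vertices, so the width is 2.

Yes; width 2.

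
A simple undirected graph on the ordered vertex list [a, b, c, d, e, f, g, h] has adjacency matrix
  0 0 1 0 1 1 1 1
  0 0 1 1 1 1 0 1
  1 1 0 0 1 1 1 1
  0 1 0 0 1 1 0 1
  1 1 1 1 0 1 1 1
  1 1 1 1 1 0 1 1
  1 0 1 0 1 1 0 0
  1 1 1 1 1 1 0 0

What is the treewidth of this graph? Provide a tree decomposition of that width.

Treewidth 4.
One such decomposition:
Bags: B1 = {b, d, e, f, h}  B2 = {b, c, e, f, h}  B3 = {a, c, e, f, h}  B4 = {a, c, e, f, g}
Tree: B1–B2, B2–B3, B3–B4

Each bag holds 5 vertices, so the decomposition has width 4, which upper-bounds the treewidth. Conversely, {a, c, e, f, g} is a clique of size 5, and the vertices of any clique must share a bag in every tree decomposition; so some bag has ≥ 5 vertices and tw(G) ≥ 4. Therefore the treewidth is 4.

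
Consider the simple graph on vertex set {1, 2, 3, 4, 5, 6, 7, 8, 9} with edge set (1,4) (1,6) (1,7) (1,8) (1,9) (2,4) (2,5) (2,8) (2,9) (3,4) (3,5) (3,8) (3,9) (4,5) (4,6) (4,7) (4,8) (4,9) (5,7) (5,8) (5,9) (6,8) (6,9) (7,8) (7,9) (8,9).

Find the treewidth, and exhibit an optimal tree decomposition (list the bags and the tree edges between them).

Treewidth 4.
One such decomposition:
Bags: B1 = {1, 4, 6, 8, 9}  B2 = {1, 4, 7, 8, 9}  B3 = {4, 5, 7, 8, 9}  B4 = {3, 4, 5, 8, 9}  B5 = {2, 4, 5, 8, 9}
Tree: B1–B2, B2–B3, B3–B4, B4–B5

Each bag holds 5 vertices, so the decomposition has width 4, which upper-bounds the treewidth. For the lower bound, the 5 vertices {1, 4, 6, 8, 9} are pairwise adjacent, and any tree decomposition puts a clique entirely inside one bag — forcing width ≥ 4. Hence tw(G) = 4 exactly.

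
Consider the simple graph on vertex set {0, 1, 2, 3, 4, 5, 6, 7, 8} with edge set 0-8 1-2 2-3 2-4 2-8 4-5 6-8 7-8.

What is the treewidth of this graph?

1

A width-1 tree decomposition is:
Bags: B1 = {7, 8}  B2 = {2, 8}  B3 = {6, 8}  B4 = {2, 4}  B5 = {4, 5}  B6 = {2, 3}  B7 = {1, 2}  B8 = {0, 8}
Tree: B1–B2, B2–B3, B2–B4, B4–B5, B4–B6, B2–B7, B3–B8
The largest bag has 2 vertices, giving width 1; this decomposition certifies tw(G) ≤ 1. Any graph with an edge has treewidth ≥ 1, and G has the edge 7–8. The upper and lower bounds meet at 1, so that is the treewidth.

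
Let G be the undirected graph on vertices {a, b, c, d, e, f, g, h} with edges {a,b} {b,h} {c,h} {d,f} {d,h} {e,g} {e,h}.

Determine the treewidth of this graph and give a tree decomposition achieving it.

Each bag holds 2 vertices, so the decomposition has width 1, which upper-bounds the treewidth. Any graph with an edge has treewidth ≥ 1, and G has the edge b–h. Therefore the treewidth is 1.

Treewidth 1.
One such decomposition:
Bags: B1 = {b, h}  B2 = {a, b}  B3 = {d, h}  B4 = {c, h}  B5 = {e, h}  B6 = {d, f}  B7 = {e, g}
Tree: B1–B2, B1–B3, B1–B4, B4–B5, B3–B6, B5–B7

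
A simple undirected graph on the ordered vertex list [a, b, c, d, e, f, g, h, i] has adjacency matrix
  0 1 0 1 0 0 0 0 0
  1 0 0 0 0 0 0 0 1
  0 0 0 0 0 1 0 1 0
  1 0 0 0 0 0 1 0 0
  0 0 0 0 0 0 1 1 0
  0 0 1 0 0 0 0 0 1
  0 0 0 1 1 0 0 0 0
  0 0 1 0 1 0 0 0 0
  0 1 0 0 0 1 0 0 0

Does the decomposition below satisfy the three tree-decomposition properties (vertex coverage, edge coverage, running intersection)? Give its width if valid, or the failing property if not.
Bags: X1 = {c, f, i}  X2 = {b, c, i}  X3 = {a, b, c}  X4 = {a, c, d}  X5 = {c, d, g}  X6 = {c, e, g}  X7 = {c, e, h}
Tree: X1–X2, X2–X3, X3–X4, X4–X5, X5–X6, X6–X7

Yes; width 2.

Every vertex of G appears in some bag (union = {a, b, c, d, e, f, g, h, i}); every edge is covered by a bag; and for each vertex v the set of bags containing v is connected in the bag tree. The decomposition is therefore valid. The largest bag has 3 vertices, so the width is 2.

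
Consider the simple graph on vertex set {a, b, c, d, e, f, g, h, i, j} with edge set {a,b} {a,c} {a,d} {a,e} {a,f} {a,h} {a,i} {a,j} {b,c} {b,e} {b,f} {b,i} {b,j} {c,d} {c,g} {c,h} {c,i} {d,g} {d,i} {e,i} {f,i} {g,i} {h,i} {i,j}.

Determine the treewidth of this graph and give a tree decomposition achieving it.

Treewidth 3.
One optimal decomposition is:
Bags: B1 = {a, b, c, i}  B2 = {a, b, e, i}  B3 = {a, c, d, i}  B4 = {c, d, g, i}  B5 = {a, b, i, j}  B6 = {a, b, f, i}  B7 = {a, c, h, i}
Tree: B1–B2, B1–B3, B3–B4, B1–B5, B2–B6, B3–B7

Every bag has size at most 4, so the width is 4 − 1 = 3 and tw(G) ≤ 3. For the lower bound, the 4 vertices {c, d, g, i} are pairwise adjacent, and any tree decomposition puts a clique entirely inside one bag — forcing width ≥ 3. The upper and lower bounds meet at 3, so that is the treewidth.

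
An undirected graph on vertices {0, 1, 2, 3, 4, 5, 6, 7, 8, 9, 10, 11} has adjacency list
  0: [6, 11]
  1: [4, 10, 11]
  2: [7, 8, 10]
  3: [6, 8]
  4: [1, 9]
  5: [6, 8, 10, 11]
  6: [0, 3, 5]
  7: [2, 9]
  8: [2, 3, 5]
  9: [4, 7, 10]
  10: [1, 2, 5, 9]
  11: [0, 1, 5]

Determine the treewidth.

A width-3 tree decomposition is:
Bags: B1 = {0, 3, 6, 8}  B2 = {0, 5, 6, 8}  B3 = {0, 5, 8, 11}  B4 = {2, 5, 8, 11}  B5 = {2, 5, 10, 11}  B6 = {1, 2, 10, 11}  B7 = {1, 2, 7, 10}  B8 = {1, 7, 9, 10}  B9 = {1, 4, 7, 9}
Tree: B1–B2, B2–B3, B3–B4, B4–B5, B5–B6, B6–B7, B7–B8, B8–B9
Every bag has size at most 4, so the width is 4 − 1 = 3 and tw(G) ≤ 3. For the lower bound: the 4 vertex sets {0,3,6}, {8}, {5}, {1,2,10,11} are disjoint, each induces a connected subgraph, and every pair is joined by at least one edge of G. Contracting each set to a single vertex therefore yields K_{4} as a minor, and since treewidth is minor-monotone, tw(G) ≥ tw(K_{4}) = 3. Therefore the treewidth is 3.

3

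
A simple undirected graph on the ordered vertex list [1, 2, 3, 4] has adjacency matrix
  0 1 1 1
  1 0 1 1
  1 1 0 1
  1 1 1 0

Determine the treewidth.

A width-3 tree decomposition is:
Bags: B1 = {1, 2, 3, 4}
Tree: (single bag)
A single bag containing all 4 vertices is trivially a valid decomposition of width 3. For the lower bound, the 4 vertices {1, 2, 3, 4} are pairwise adjacent, and any tree decomposition puts a clique entirely inside one bag — forcing width ≥ 3. Hence tw(G) = 3 exactly.

3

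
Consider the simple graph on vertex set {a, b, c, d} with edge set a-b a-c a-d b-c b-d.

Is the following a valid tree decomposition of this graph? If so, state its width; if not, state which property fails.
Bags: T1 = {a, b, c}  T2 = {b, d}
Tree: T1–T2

No — edge (a,d) lies in no bag.

A tree decomposition must satisfy three properties: every vertex lies in some bag; for every edge, both endpoints lie together in some bag; and for every vertex, the bags containing it form a connected subtree. Here edge (a,d) lies in no bag, so the decomposition is invalid.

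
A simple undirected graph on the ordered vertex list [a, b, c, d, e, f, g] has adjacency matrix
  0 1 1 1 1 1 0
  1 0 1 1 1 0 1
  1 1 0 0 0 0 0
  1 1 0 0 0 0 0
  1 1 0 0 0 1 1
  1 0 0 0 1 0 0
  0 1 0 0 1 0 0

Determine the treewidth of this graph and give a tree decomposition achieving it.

Treewidth 2.
One optimal decomposition is:
Bags: B1 = {a, b, e}  B2 = {a, b, c}  B3 = {b, e, g}  B4 = {a, e, f}  B5 = {a, b, d}
Tree: B1–B2, B1–B3, B1–B4, B2–B5

The largest bag has 3 vertices, giving width 2; this decomposition certifies tw(G) ≤ 2. On the other hand G contains the 3-clique {b, e, g}. A clique must lie in a single bag of any decomposition, so no decomposition can have width below 2. Hence tw(G) = 2 exactly.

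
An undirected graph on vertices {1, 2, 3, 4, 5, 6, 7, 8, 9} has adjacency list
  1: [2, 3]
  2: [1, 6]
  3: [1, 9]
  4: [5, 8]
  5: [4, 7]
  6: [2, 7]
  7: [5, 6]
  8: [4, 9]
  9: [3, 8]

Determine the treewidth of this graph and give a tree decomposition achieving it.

Treewidth 2.
One optimal decomposition is:
Bags: B1 = {1, 3, 9}  B2 = {1, 8, 9}  B3 = {1, 4, 8}  B4 = {1, 4, 5}  B5 = {1, 5, 7}  B6 = {1, 6, 7}  B7 = {1, 2, 6}
Tree: B1–B2, B2–B3, B3–B4, B4–B5, B5–B6, B6–B7

Every bag has size at most 3, so the width is 3 − 1 = 2 and tw(G) ≤ 2. The edges 1–3–9–8–4–5–7–6–2–1 form a cycle, so G is not a tree and its treewidth is at least 2. Hence tw(G) = 2 exactly.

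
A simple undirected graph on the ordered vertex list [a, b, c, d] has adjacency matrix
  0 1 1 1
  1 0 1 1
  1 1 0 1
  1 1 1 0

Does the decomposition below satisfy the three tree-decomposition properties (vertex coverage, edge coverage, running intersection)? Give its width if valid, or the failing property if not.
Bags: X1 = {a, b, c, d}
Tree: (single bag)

Yes; width 3.

Checking the three conditions: (i) the bags cover all of {a, b, c, d}; (ii) for each edge, some bag contains both endpoints; (iii) the bags containing any fixed vertex form a subtree. All hold, so the decomposition is valid with width 4 − 1 = 3.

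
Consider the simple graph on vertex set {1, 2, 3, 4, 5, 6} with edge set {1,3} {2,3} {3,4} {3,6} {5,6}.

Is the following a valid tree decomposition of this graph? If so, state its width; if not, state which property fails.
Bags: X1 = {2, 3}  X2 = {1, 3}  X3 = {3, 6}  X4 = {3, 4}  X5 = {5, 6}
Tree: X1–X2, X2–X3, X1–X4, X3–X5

Yes; width 1.

Checking the three conditions: (i) the bags cover all of {1, 2, 3, 4, 5, 6}; (ii) for each edge, some bag contains both endpoints; (iii) the bags containing any fixed vertex form a subtree. All hold, so the decomposition is valid with width 2 − 1 = 1.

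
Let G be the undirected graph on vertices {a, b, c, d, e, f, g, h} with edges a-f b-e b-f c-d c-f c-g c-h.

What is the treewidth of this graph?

1

A width-1 tree decomposition is:
Bags: B1 = {c, h}  B2 = {c, f}  B3 = {c, d}  B4 = {b, f}  B5 = {b, e}  B6 = {c, g}  B7 = {a, f}
Tree: B1–B2, B2–B3, B2–B4, B4–B5, B3–B6, B2–B7
Each bag holds 2 vertices, so the decomposition has width 1, which upper-bounds the treewidth. Since G has at least one edge (e.g. c–h), it is not an edgeless graph, so tw(G) ≥ 1. Therefore the treewidth is 1.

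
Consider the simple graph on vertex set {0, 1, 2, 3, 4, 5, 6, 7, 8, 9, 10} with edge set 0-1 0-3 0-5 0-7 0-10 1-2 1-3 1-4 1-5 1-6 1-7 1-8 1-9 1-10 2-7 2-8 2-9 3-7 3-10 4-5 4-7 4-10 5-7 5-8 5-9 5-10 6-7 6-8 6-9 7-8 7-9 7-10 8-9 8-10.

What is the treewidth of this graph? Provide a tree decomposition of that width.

The largest bag has 5 vertices, giving width 4; this decomposition certifies tw(G) ≤ 4. On the other hand G contains the 5-clique {1, 2, 7, 8, 9}. A clique must lie in a single bag of any decomposition, so no decomposition can have width below 4. Hence tw(G) = 4 exactly.

Treewidth 4.
Bags: B1 = {1, 5, 7, 8, 10}  B2 = {0, 1, 5, 7, 10}  B3 = {0, 1, 3, 7, 10}  B4 = {1, 5, 7, 8, 9}  B5 = {1, 2, 7, 8, 9}  B6 = {1, 6, 7, 8, 9}  B7 = {1, 4, 5, 7, 10}
Tree: B1–B2, B2–B3, B1–B4, B4–B5, B4–B6, B1–B7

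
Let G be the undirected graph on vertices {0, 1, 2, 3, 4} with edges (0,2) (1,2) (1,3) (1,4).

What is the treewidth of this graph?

1

A width-1 tree decomposition is:
Bags: B1 = {1, 2}  B2 = {0, 2}  B3 = {1, 3}  B4 = {1, 4}
Tree: B1–B2, B1–B3, B1–B4
Every bag has size at most 2, so the width is 2 − 1 = 1 and tw(G) ≤ 1. G has an edge, so its treewidth is at least 1. Combining the bounds, tw(G) = 1.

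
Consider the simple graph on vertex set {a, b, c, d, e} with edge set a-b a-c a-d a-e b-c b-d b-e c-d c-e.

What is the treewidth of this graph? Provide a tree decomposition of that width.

The largest bag has 4 vertices, giving width 3; this decomposition certifies tw(G) ≤ 3. For the lower bound, the 4 vertices {a, b, c, d} are pairwise adjacent, and any tree decomposition puts a clique entirely inside one bag — forcing width ≥ 3. Combining the bounds, tw(G) = 3.

Treewidth 3.
Bags: B1 = {a, b, c, e}  B2 = {a, b, c, d}
Tree: B1–B2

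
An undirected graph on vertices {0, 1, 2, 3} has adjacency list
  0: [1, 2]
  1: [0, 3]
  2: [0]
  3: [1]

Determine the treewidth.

A width-1 tree decomposition is:
Bags: B1 = {1, 3}  B2 = {0, 1}  B3 = {0, 2}
Tree: B1–B2, B2–B3
Each bag holds 2 vertices, so the decomposition has width 1, which upper-bounds the treewidth. G has an edge, so its treewidth is at least 1. Hence tw(G) = 1 exactly.

1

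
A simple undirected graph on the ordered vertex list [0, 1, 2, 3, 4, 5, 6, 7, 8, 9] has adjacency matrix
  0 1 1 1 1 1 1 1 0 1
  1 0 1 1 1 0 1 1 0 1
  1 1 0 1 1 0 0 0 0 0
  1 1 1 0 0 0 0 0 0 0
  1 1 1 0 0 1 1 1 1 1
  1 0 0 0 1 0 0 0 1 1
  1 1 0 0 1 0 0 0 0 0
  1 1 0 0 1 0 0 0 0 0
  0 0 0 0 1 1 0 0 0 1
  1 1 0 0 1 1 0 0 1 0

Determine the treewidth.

A width-3 tree decomposition is:
Bags: B1 = {4, 5, 8, 9}  B2 = {0, 4, 5, 9}  B3 = {0, 1, 4, 9}  B4 = {0, 1, 4, 6}  B5 = {0, 1, 2, 4}  B6 = {0, 1, 4, 7}  B7 = {0, 1, 2, 3}
Tree: B1–B2, B2–B3, B3–B4, B4–B5, B5–B6, B5–B7
The largest bag has 4 vertices, giving width 3; this decomposition certifies tw(G) ≤ 3. For the lower bound, the 4 vertices {0, 1, 2, 3} are pairwise adjacent, and any tree decomposition puts a clique entirely inside one bag — forcing width ≥ 3. The upper and lower bounds meet at 3, so that is the treewidth.

3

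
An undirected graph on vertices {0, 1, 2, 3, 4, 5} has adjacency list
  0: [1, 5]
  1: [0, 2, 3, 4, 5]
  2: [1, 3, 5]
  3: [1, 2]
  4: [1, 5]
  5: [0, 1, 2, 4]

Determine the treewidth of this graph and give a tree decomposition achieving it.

Treewidth 2.
One such decomposition:
Bags: B1 = {1, 4, 5}  B2 = {1, 2, 5}  B3 = {0, 1, 5}  B4 = {1, 2, 3}
Tree: B1–B2, B2–B3, B2–B4

Every bag has size at most 3, so the width is 3 − 1 = 2 and tw(G) ≤ 2. For the lower bound, the 3 vertices {1, 2, 3} are pairwise adjacent, and any tree decomposition puts a clique entirely inside one bag — forcing width ≥ 2. Hence tw(G) = 2 exactly.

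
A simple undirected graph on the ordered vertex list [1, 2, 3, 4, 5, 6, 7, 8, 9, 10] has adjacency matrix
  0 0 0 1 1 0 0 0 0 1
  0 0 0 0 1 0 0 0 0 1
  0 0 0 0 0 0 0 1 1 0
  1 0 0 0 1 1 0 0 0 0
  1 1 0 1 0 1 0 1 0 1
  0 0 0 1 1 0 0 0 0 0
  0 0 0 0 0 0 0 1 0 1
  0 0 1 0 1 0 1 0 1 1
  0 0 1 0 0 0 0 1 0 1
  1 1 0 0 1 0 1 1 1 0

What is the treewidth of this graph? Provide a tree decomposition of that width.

Every bag has size at most 3, so the width is 3 − 1 = 2 and tw(G) ≤ 2. Conversely, {8, 9, 10} is a clique of size 3, and the vertices of any clique must share a bag in every tree decomposition; so some bag has ≥ 3 vertices and tw(G) ≥ 2. Combining the bounds, tw(G) = 2.

Treewidth 2.
One such decomposition:
Bags: B1 = {3, 8, 9}  B2 = {8, 9, 10}  B3 = {7, 8, 10}  B4 = {5, 8, 10}  B5 = {2, 5, 10}  B6 = {1, 5, 10}  B7 = {1, 4, 5}  B8 = {4, 5, 6}
Tree: B1–B2, B2–B3, B2–B4, B4–B5, B5–B6, B6–B7, B7–B8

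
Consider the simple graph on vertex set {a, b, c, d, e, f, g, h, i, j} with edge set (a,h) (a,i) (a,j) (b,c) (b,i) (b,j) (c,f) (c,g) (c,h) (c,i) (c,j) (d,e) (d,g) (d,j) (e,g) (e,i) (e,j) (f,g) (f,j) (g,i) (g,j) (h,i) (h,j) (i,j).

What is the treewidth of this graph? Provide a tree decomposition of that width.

Treewidth 3.
One optimal decomposition is:
Bags: B1 = {b, c, i, j}  B2 = {c, g, i, j}  B3 = {c, h, i, j}  B4 = {e, g, i, j}  B5 = {a, h, i, j}  B6 = {d, e, g, j}  B7 = {c, f, g, j}
Tree: B1–B2, B1–B3, B2–B4, B3–B5, B4–B6, B2–B7

Each bag holds 4 vertices, so the decomposition has width 3, which upper-bounds the treewidth. On the other hand G contains the 4-clique {d, e, g, j}. A clique must lie in a single bag of any decomposition, so no decomposition can have width below 3. Therefore the treewidth is 3.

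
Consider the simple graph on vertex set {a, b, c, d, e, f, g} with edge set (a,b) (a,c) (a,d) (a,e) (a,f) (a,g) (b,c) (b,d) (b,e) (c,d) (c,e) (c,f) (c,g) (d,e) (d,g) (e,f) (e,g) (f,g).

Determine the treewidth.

A width-4 tree decomposition is:
Bags: B1 = {a, b, c, d, e}  B2 = {a, c, d, e, g}  B3 = {a, c, e, f, g}
Tree: B1–B2, B2–B3
Every bag has size at most 5, so the width is 5 − 1 = 4 and tw(G) ≤ 4. For the lower bound, the 5 vertices {a, c, d, e, g} are pairwise adjacent, and any tree decomposition puts a clique entirely inside one bag — forcing width ≥ 4. Therefore the treewidth is 4.

4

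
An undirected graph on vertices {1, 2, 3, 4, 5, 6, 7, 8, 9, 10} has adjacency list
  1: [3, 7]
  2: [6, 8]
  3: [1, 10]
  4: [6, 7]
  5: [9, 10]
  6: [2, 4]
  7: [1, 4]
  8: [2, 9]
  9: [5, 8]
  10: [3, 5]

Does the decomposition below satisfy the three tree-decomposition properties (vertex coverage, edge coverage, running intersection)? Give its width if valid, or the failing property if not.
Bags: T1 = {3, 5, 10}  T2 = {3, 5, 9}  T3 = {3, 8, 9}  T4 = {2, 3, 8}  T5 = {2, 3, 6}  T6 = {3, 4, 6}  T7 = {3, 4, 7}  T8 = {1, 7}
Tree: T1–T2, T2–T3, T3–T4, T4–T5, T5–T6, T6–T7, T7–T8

A tree decomposition must satisfy three properties: every vertex lies in some bag; for every edge, both endpoints lie together in some bag; and for every vertex, the bags containing it form a connected subtree. Here edge (3,1) lies in no bag, so the decomposition is invalid.

No — edge (3,1) lies in no bag.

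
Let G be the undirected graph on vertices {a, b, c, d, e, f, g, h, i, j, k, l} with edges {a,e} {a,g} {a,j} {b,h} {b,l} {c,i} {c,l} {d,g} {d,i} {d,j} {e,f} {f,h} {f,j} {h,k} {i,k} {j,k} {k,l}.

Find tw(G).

3

A width-3 tree decomposition is:
Bags: B1 = {b, c, i, l}  B2 = {b, i, k, l}  B3 = {b, h, i, k}  B4 = {d, h, i, k}  B5 = {d, h, j, k}  B6 = {d, f, h, j}  B7 = {d, f, g, j}  B8 = {a, f, g, j}  B9 = {a, e, f, g}
Tree: B1–B2, B2–B3, B3–B4, B4–B5, B5–B6, B6–B7, B7–B8, B8–B9
The largest bag has 4 vertices, giving width 3; this decomposition certifies tw(G) ≤ 3. For the lower bound: the 4 vertex sets {b,c,l}, {i}, {k}, {d,f,h,j} are disjoint, each induces a connected subgraph, and every pair is joined by at least one edge of G. Contracting each set to a single vertex therefore yields K_{4} as a minor, and since treewidth is minor-monotone, tw(G) ≥ tw(K_{4}) = 3. Therefore the treewidth is 3.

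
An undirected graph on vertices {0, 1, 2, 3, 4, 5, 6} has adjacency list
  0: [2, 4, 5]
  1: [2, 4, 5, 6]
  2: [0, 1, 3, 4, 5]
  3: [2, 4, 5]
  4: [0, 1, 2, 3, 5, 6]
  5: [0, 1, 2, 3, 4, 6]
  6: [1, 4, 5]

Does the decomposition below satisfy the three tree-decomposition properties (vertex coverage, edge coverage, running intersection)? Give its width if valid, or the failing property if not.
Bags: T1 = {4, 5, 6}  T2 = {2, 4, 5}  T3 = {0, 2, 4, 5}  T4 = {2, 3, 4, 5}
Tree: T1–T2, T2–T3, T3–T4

No — vertex 1 appears in no bag.

A tree decomposition must satisfy three properties: every vertex lies in some bag; for every edge, both endpoints lie together in some bag; and for every vertex, the bags containing it form a connected subtree. Here vertex 1 appears in no bag, so the decomposition is invalid.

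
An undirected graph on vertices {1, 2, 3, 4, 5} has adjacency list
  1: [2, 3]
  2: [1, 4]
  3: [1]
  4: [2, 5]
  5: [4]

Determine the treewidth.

A width-1 tree decomposition is:
Bags: B1 = {1, 3}  B2 = {1, 2}  B3 = {2, 4}  B4 = {4, 5}
Tree: B1–B2, B2–B3, B3–B4
Every bag has size at most 2, so the width is 2 − 1 = 1 and tw(G) ≤ 1. G has an edge, so its treewidth is at least 1. Hence tw(G) = 1 exactly.

1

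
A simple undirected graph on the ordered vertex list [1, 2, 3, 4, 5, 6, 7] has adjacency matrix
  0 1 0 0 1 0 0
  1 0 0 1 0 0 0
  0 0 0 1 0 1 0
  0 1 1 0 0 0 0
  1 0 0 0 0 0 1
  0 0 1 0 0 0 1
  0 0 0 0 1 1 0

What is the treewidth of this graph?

A width-2 tree decomposition is:
Bags: B1 = {2, 3, 4}  B2 = {1, 2, 3}  B3 = {1, 3, 5}  B4 = {3, 5, 7}  B5 = {3, 6, 7}
Tree: B1–B2, B2–B3, B3–B4, B4–B5
Each bag holds 3 vertices, so the decomposition has width 2, which upper-bounds the treewidth. For the lower bound, G contains the cycle 3–4–2–1–5–7–6–3, so G is not a forest; only forests have treewidth ≤ 1, hence tw(G) ≥ 2. Therefore the treewidth is 2.

2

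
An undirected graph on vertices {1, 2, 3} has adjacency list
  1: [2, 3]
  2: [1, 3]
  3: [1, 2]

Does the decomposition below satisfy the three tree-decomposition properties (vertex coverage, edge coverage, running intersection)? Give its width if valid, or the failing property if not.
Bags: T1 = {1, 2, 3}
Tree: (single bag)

Yes; width 2.

Every vertex of G appears in some bag (union = {1, 2, 3}); every edge is covered by a bag; and for each vertex v the set of bags containing v is connected in the bag tree. The decomposition is therefore valid. The largest bag has 3 vertices, so the width is 2.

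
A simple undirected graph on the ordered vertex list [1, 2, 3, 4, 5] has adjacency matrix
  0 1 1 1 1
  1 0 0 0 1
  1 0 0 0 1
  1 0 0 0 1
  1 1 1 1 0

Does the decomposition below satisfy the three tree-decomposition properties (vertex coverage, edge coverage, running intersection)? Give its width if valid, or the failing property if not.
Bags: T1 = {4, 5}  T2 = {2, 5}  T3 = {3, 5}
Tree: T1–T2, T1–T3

A tree decomposition must satisfy three properties: every vertex lies in some bag; for every edge, both endpoints lie together in some bag; and for every vertex, the bags containing it form a connected subtree. Here vertex 1 appears in no bag, so the decomposition is invalid.

No — vertex 1 appears in no bag.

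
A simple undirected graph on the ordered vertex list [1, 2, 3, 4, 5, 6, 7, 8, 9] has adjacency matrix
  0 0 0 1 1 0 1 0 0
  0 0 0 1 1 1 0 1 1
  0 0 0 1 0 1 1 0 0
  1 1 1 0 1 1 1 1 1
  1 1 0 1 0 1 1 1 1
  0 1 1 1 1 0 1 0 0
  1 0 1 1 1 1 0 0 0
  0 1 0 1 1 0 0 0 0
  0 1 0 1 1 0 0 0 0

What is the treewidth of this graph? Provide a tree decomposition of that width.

Treewidth 3.
One optimal decomposition is:
Bags: B1 = {1, 4, 5, 7}  B2 = {4, 5, 6, 7}  B3 = {2, 4, 5, 6}  B4 = {2, 4, 5, 9}  B5 = {3, 4, 6, 7}  B6 = {2, 4, 5, 8}
Tree: B1–B2, B2–B3, B3–B4, B2–B5, B4–B6

The largest bag has 4 vertices, giving width 3; this decomposition certifies tw(G) ≤ 3. Conversely, {3, 4, 6, 7} is a clique of size 4, and the vertices of any clique must share a bag in every tree decomposition; so some bag has ≥ 4 vertices and tw(G) ≥ 3. Therefore the treewidth is 3.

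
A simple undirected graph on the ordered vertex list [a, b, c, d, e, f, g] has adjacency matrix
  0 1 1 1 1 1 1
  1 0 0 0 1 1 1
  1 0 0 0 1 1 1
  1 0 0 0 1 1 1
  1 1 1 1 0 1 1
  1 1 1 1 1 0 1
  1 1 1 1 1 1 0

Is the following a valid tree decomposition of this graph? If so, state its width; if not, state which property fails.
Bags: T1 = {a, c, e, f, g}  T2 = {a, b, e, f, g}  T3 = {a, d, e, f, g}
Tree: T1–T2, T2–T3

Yes; width 4.

Every vertex of G appears in some bag (union = {a, b, c, d, e, f, g}); every edge is covered by a bag; and for each vertex v the set of bags containing v is connected in the bag tree. The decomposition is therefore valid. The largest bag has 5 vertices, so the width is 4.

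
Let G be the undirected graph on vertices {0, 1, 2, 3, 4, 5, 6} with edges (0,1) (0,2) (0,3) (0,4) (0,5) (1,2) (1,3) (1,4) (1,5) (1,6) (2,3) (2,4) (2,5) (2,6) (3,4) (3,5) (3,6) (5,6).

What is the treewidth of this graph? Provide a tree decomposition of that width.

Treewidth 4.
One such decomposition:
Bags: B1 = {0, 1, 2, 3, 4}  B2 = {0, 1, 2, 3, 5}  B3 = {1, 2, 3, 5, 6}
Tree: B1–B2, B2–B3

The largest bag has 5 vertices, giving width 4; this decomposition certifies tw(G) ≤ 4. On the other hand G contains the 5-clique {0, 1, 2, 3, 4}. A clique must lie in a single bag of any decomposition, so no decomposition can have width below 4. The upper and lower bounds meet at 4, so that is the treewidth.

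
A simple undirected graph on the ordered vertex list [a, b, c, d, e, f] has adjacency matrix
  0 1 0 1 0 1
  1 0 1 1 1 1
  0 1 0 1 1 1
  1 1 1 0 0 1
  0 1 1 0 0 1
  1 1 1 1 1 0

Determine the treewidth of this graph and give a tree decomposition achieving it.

Each bag holds 4 vertices, so the decomposition has width 3, which upper-bounds the treewidth. Conversely, {b, c, d, f} is a clique of size 4, and the vertices of any clique must share a bag in every tree decomposition; so some bag has ≥ 4 vertices and tw(G) ≥ 3. Therefore the treewidth is 3.

Treewidth 3.
Bags: B1 = {b, c, d, f}  B2 = {a, b, d, f}  B3 = {b, c, e, f}
Tree: B1–B2, B1–B3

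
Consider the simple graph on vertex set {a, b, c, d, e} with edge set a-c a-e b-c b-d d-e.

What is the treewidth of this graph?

2

A width-2 tree decomposition is:
Bags: B1 = {b, c, d}  B2 = {a, c, d}  B3 = {a, d, e}
Tree: B1–B2, B2–B3
The largest bag has 3 vertices, giving width 2; this decomposition certifies tw(G) ≤ 2. Since d–b–c–a–e–d is a cycle in G, G is not acyclic. Forests are exactly the graphs of treewidth ≤ 1, so tw(G) ≥ 2. Combining the bounds, tw(G) = 2.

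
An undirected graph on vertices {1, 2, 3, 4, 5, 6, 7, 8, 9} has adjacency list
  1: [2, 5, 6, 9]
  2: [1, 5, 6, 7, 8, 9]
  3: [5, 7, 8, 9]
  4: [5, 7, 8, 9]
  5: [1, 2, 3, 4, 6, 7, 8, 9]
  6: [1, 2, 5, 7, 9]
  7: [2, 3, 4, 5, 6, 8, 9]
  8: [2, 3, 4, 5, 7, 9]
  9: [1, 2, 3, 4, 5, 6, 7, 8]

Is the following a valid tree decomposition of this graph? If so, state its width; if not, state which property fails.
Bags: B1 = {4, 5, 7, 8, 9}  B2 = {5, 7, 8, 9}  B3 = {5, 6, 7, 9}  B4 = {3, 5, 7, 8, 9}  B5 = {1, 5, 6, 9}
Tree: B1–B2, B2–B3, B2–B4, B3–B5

No — vertex 2 appears in no bag.

A tree decomposition must satisfy three properties: every vertex lies in some bag; for every edge, both endpoints lie together in some bag; and for every vertex, the bags containing it form a connected subtree. Here vertex 2 appears in no bag, so the decomposition is invalid.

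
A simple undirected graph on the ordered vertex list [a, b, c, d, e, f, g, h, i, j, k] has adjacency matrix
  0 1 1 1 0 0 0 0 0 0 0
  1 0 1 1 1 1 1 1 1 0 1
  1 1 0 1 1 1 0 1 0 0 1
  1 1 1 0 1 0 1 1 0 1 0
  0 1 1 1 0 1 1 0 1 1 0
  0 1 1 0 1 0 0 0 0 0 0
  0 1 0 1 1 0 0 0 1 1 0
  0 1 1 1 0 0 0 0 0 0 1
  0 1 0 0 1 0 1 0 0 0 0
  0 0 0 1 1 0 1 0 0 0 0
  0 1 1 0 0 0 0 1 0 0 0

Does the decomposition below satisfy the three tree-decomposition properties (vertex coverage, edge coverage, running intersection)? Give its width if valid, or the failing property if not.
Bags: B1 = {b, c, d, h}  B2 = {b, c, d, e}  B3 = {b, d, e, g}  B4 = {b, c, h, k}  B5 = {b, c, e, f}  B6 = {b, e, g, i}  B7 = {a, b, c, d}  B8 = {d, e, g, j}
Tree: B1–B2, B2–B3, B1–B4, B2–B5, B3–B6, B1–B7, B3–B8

Vertex coverage: the bags together contain {a, b, c, d, e, f, g, h, i, j, k}, the full vertex set. Edge coverage: each edge of G has both endpoints in at least one bag. Running intersection: for every vertex, the bags containing it form a connected subtree. All three properties hold, so this is a valid tree decomposition of width max|bag| − 1 = 3, and hence tw(G) ≤ 3.

Yes; width 3.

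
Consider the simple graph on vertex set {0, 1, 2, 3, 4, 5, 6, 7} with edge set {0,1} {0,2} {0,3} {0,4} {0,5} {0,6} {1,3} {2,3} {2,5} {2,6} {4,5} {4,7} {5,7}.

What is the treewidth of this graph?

A width-2 tree decomposition is:
Bags: B1 = {0, 2, 3}  B2 = {0, 2, 6}  B3 = {0, 2, 5}  B4 = {0, 4, 5}  B5 = {4, 5, 7}  B6 = {0, 1, 3}
Tree: B1–B2, B1–B3, B3–B4, B4–B5, B1–B6
Each bag holds 3 vertices, so the decomposition has width 2, which upper-bounds the treewidth. Conversely, {0, 1, 3} is a clique of size 3, and the vertices of any clique must share a bag in every tree decomposition; so some bag has ≥ 3 vertices and tw(G) ≥ 2. The upper and lower bounds meet at 2, so that is the treewidth.

2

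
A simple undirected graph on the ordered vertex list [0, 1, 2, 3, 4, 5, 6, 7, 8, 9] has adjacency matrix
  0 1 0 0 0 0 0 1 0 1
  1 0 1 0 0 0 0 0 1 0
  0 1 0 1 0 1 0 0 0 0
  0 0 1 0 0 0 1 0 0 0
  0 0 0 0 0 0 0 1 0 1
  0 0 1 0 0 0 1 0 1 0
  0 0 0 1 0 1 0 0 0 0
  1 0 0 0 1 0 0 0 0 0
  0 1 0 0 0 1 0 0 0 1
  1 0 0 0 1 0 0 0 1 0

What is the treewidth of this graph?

2

A width-2 tree decomposition is:
Bags: B1 = {2, 3, 6}  B2 = {2, 5, 6}  B3 = {1, 2, 5}  B4 = {1, 5, 8}  B5 = {0, 1, 8}  B6 = {0, 8, 9}  B7 = {0, 7, 9}  B8 = {4, 7, 9}
Tree: B1–B2, B2–B3, B3–B4, B4–B5, B5–B6, B6–B7, B7–B8
Each bag holds 3 vertices, so the decomposition has width 2, which upper-bounds the treewidth. The edges 3–6–5–2–3 form a cycle, so G is not a tree and its treewidth is at least 2. Therefore the treewidth is 2.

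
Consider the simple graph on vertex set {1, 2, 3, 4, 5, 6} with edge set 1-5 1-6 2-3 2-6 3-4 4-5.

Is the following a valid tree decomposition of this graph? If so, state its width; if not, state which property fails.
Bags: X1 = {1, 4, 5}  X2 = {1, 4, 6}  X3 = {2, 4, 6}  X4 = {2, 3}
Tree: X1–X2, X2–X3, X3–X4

No — edge (4,3) lies in no bag.

A tree decomposition must satisfy three properties: every vertex lies in some bag; for every edge, both endpoints lie together in some bag; and for every vertex, the bags containing it form a connected subtree. Here edge (4,3) lies in no bag, so the decomposition is invalid.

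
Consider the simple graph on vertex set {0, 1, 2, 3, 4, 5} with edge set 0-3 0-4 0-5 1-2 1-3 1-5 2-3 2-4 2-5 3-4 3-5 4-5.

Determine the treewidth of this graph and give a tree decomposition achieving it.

Each bag holds 4 vertices, so the decomposition has width 3, which upper-bounds the treewidth. Conversely, {0, 3, 4, 5} is a clique of size 4, and the vertices of any clique must share a bag in every tree decomposition; so some bag has ≥ 4 vertices and tw(G) ≥ 3. The upper and lower bounds meet at 3, so that is the treewidth.

Treewidth 3.
Bags: B1 = {0, 3, 4, 5}  B2 = {2, 3, 4, 5}  B3 = {1, 2, 3, 5}
Tree: B1–B2, B2–B3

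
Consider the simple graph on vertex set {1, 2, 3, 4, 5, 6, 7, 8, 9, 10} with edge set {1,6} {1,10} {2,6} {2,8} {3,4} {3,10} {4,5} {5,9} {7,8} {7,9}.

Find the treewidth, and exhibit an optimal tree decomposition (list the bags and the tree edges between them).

Every bag has size at most 3, so the width is 3 − 1 = 2 and tw(G) ≤ 2. The edges 6–2–8–7–9–5–4–3–10–1–6 form a cycle, so G is not a tree and its treewidth is at least 2. Combining the bounds, tw(G) = 2.

Treewidth 2.
One such decomposition:
Bags: B1 = {2, 6, 8}  B2 = {6, 7, 8}  B3 = {6, 7, 9}  B4 = {5, 6, 9}  B5 = {4, 5, 6}  B6 = {3, 4, 6}  B7 = {3, 6, 10}  B8 = {1, 6, 10}
Tree: B1–B2, B2–B3, B3–B4, B4–B5, B5–B6, B6–B7, B7–B8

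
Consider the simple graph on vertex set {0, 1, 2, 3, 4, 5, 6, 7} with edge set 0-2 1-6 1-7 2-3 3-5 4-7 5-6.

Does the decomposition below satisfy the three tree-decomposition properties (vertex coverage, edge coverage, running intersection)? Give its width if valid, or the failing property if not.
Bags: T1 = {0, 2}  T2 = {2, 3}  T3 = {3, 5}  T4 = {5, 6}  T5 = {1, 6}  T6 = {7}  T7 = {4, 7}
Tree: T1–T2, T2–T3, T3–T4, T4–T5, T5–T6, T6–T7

No — edge (1,7) lies in no bag.

A tree decomposition must satisfy three properties: every vertex lies in some bag; for every edge, both endpoints lie together in some bag; and for every vertex, the bags containing it form a connected subtree. Here edge (1,7) lies in no bag, so the decomposition is invalid.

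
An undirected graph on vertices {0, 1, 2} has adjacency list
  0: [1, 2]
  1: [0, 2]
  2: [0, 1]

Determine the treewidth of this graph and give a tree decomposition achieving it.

Treewidth 2.
One optimal decomposition is:
Bags: B1 = {0, 1, 2}
Tree: (single bag)

With just one bag of size 3, the width is 3 − 1 = 2, so tw(G) ≤ 2. For the lower bound, the 3 vertices {0, 1, 2} are pairwise adjacent, and any tree decomposition puts a clique entirely inside one bag — forcing width ≥ 2. Hence tw(G) = 2 exactly.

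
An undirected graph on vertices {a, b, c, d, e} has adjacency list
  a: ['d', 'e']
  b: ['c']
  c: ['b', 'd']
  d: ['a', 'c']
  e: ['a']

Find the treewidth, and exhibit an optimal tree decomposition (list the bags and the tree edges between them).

The largest bag has 2 vertices, giving width 1; this decomposition certifies tw(G) ≤ 1. Since G has at least one edge (e.g. b–c), it is not an edgeless graph, so tw(G) ≥ 1. Combining the bounds, tw(G) = 1.

Treewidth 1.
One such decomposition:
Bags: B1 = {b, c}  B2 = {c, d}  B3 = {a, d}  B4 = {a, e}
Tree: B1–B2, B2–B3, B3–B4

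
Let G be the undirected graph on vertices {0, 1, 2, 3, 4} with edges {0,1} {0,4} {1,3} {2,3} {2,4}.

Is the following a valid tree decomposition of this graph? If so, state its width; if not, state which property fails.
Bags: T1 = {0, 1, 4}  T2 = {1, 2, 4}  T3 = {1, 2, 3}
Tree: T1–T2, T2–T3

Yes; width 2.

Vertex coverage: the bags together contain {0, 1, 2, 3, 4}, the full vertex set. Edge coverage: each edge of G has both endpoints in at least one bag. Running intersection: for every vertex, the bags containing it form a connected subtree. All three properties hold, so this is a valid tree decomposition of width max|bag| − 1 = 2, and hence tw(G) ≤ 2.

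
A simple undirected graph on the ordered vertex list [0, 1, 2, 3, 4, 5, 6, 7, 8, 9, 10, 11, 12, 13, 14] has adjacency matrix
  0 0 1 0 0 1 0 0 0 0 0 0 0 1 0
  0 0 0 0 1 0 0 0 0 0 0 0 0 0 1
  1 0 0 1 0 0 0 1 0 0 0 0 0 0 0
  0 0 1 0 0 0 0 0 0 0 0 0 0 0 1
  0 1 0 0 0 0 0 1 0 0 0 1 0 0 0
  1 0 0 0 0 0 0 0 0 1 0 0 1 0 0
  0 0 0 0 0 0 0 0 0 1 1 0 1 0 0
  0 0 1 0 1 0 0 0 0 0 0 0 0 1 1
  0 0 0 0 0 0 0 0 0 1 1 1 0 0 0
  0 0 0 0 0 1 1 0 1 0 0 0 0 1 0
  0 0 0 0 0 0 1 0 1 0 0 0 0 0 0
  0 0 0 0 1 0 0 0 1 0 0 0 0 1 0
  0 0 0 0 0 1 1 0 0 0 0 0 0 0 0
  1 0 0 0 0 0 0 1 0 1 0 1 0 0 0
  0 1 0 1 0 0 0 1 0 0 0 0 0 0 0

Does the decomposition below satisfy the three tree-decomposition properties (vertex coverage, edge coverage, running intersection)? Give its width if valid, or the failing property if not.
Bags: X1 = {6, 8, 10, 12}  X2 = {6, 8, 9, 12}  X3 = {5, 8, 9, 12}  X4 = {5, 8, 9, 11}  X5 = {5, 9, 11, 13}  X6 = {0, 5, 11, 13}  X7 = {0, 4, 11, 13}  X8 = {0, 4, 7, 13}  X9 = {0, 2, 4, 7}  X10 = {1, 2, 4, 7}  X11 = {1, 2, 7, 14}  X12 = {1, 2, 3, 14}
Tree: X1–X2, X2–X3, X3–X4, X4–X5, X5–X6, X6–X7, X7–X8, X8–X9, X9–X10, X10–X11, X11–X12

Yes; width 3.

Checking the three conditions: (i) the bags cover all of {0, 1, 2, 3, 4, 5, 6, 7, 8, 9, 10, 11, 12, 13, 14}; (ii) for each edge, some bag contains both endpoints; (iii) the bags containing any fixed vertex form a subtree. All hold, so the decomposition is valid with width 4 − 1 = 3.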